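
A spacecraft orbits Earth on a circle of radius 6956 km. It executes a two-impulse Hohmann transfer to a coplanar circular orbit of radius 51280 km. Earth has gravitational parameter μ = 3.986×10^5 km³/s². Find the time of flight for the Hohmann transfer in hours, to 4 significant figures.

Semi-major axis of the transfer orbit: a_t = (6956 + 51280)/2 = 29118 km.
By Kepler's third law the transfer-orbit period is T = 2π√(a_t³/μ), so t = T/2 = 24724 s.
Converting: 24724 s ÷ 3600 s/hour = 6.868 hours.

t = 6.868 hours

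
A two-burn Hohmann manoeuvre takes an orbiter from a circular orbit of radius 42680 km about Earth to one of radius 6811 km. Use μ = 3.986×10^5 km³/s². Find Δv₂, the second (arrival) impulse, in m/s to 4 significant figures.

The Hohmann ellipse has a_t = (r₁ + r₂)/2 = 24745.5 km.
Circular speed at r = 6811 km: v_c = √(μ/r) = 7.6500 km/s.
Transfer-orbit speed at the same r (vis-viva, a = a_t): v_t = √[μ(2/r − 1/a_t)] = 10.047 km/s.
Δv₂ = |v_t − v_c| = |10.047 − 7.6500| = 2.397 km/s.

Δv₂ = 2397 m/s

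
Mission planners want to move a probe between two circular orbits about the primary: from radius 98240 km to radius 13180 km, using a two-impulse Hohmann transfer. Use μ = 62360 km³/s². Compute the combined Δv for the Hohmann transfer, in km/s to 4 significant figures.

The Hohmann ellipse has a_t = (r₁ + r₂)/2 = 55710 km.
Circular speed at r₁: v₁ = √(μ/r₁) = √(62360/98240) = 0.7967 km/s.
On the transfer ellipse at r₁, vis-viva gives v_a = √[μ(2/r₁ − 1/a_t)] = 0.3875 km/s.
First burn Δv₁ = |v_a − v₁| = 0.40920 km/s.
Circular speed at r₂: v₂ = √(μ/r₂) = 2.17518 km/s.
Transfer-orbit speed at r₂: v_p = √[μ(2/r₂ − 1/a_t)] = 2.88850 km/s.
Second burn Δv₂ = |v₂ − v_p| = 0.71332 km/s.
Total Δv = Δv₁ + Δv₂ = 1.123 km/s.

Δv = 1.123 km/s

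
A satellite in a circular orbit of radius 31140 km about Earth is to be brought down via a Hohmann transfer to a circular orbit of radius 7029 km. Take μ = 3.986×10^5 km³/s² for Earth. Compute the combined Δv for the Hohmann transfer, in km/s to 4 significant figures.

Transfer-ellipse semi-major axis a_t = (r₁ + r₂)/2 = (31140 + 7029)/2 = 19084.5 km.
Circular speed at r₁: v₁ = √(μ/r₁) = √(3.986×10^5/31140) = 3.5777 km/s.
Transfer-orbit speed at r₁ (v² = μ(2/r − 1/a)): v_a = √[μ(2/r₁ − 1/a_t)] = 2.1713 km/s.
First burn Δv₁ = |v_a − v₁| = 1.406 km/s.
At r₂, v₂ = √(μ/r₂) = 7.530 km/s.
Transfer-orbit speed at r₂: v_p = √[μ(2/r₂ − 1/a_t)] = 9.619 km/s.
Second burn Δv₂ = |v₂ − v_p| = 2.089 km/s.
Δv = Δv₁ + Δv₂ = 1.406 + 2.089 = 3.495 km/s.

Δv = 3.495 km/s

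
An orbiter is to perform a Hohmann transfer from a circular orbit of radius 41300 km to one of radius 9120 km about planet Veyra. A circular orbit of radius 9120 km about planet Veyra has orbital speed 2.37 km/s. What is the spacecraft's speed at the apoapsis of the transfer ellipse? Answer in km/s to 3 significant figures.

v = 0.670 km/s

From the circular-orbit relation v² = μ/r at r = 9120 km: μ = v²r = (2.37)² × 9120 = 51226.1 km³/s².
Transfer-ellipse semi-major axis a_t = (r₁ + r₂)/2 = (41300 + 9120)/2 = 25210 km.
The apoapsis of the transfer ellipse is at r = 41300 km.
Vis-viva: v = √[μ(2/r − 1/a_t)] = √[51226.1 × (2/41300 − 1/25210)] = 0.6699 km/s.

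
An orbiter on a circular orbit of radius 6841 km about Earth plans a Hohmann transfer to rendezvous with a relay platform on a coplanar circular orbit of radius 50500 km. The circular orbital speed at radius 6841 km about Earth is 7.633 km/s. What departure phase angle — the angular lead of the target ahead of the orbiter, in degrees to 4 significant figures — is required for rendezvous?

From the circular-orbit relation v² = μ/r at r = 6841 km: μ = v²r = (7.633)² × 6841 = 3.98575×10^5 km³/s².
Semi-major axis of the transfer orbit: a_t = (6841 + 50500)/2 = 28670.5 km.
Transfer time t = π√(a_t³/μ) = 24157 s.
The target's mean motion on its circular orbit is ω₂ = √(μ/r₂³) = 5.5631×10^-5 rad/s.
Angle swept by the target during transfer: ω₂·t = 1.3439 rad = 77.00°.
Arrival is 180° from departure on the ellipse, so φ = 180° − 77.00° = 103.0°.

φ = 103.0°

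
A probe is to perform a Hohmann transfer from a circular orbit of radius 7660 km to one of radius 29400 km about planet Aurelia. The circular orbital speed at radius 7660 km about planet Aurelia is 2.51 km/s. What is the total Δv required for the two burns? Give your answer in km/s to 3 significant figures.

From the circular-orbit relation v² = μ/r at r = 7660 km: μ = v²r = (2.51)² × 7660 = 48258.8 km³/s².
Semi-major axis of the transfer orbit: a_t = (7660 + 29400)/2 = 18530 km.
At r₁ the circular-orbit speed is v₁ = √(μ/r₁) = 2.5100 km/s.
On the transfer ellipse at r₁, vis-viva gives v_p = √[μ(2/r₁ − 1/a_t)] = 3.1616 km/s.
First burn Δv₁ = |v_p − v₁| = 0.6516 km/s.
At r₂, v₂ = √(μ/r₂) = 1.2812 km/s.
Transfer-orbit speed at r₂: v_a = √[μ(2/r₂ − 1/a_t)] = 0.82374 km/s.
Second burn Δv₂ = |v₂ − v_a| = 0.4575 km/s.
Total Δv = Δv₁ + Δv₂ = 1.109 km/s.

Δv = 1.11 km/s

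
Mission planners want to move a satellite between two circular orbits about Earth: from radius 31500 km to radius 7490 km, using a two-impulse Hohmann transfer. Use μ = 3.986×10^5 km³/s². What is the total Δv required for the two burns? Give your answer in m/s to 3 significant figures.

Δv = 3330 m/s

Transfer-ellipse semi-major axis a_t = (r₁ + r₂)/2 = (31500 + 7490)/2 = 19495 km.
Circular speed at r₁: v₁ = √(μ/r₁) = √(3.986×10^5/31500) = 3.557 km/s.
Transfer-orbit speed at r₁ (v² = μ(2/r − 1/a)): v_a = √[μ(2/r₁ − 1/a_t)] = 2.205 km/s.
First burn Δv₁ = |v_a − v₁| = 1.352 km/s.
Circular speed at r₂: v₂ = √(μ/r₂) = 7.295 km/s.
Transfer-orbit speed at r₂: v_p = √[μ(2/r₂ − 1/a_t)] = 9.273 km/s.
Second burn Δv₂ = |v₂ − v_p| = 1.978 km/s.
Total Δv = Δv₁ + Δv₂ = 3.330 km/s.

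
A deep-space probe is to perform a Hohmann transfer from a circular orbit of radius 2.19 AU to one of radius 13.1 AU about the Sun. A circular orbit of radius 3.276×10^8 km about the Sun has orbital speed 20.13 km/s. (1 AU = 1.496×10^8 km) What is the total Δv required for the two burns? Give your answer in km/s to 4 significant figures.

Δv = 10.05 km/s

From the circular-orbit relation v² = μ/r at r = 3.276×10^8 km: μ = v²r = (20.13)² × 3.276×10^8 = 1.32749×10^11 km³/s².
In km: r₁ = 2.19 × 1.496×10^8 = 3.27624×10^8 km; r₂ = 13.1 × 1.496×10^8 = 1.95976×10^9 km.
Semi-major axis of the transfer orbit: a_t = (3.27624×10^8 + 1.95976×10^9)/2 = 1.143692×10^9 km.
At r₁ the circular-orbit speed is v₁ = √(μ/r₁) = 20.12926 km/s.
Transfer-orbit speed at r₁ (vis-viva): v_p = √[μ(2/r₁ − 1/a_t)] = 26.34965 km/s.
First burn Δv₁ = |v_p − v₁| = 6.2204 km/s.
At r₂, v₂ = √(μ/r₂) = 8.2303 km/s.
Transfer-orbit speed at r₂: v_a = √[μ(2/r₂ − 1/a_t)] = 4.4050 km/s.
Second burn Δv₂ = |v₂ − v_a| = 3.8253 km/s.
Total Δv = Δv₁ + Δv₂ = 10.05 km/s.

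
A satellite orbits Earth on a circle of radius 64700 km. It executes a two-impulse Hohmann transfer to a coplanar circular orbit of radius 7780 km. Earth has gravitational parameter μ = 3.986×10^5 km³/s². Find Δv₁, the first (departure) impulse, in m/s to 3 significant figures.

Δv₁ = 1330 m/s

Semi-major axis of the transfer orbit: a_t = (64700 + 7780)/2 = 36240 km.
On the circular orbit at r = 64700 km, v_c = √(μ/r) = 2.482 km/s.
Vis-viva on the transfer ellipse at r = 64700 km gives v_t = √[μ(2/r − 1/a_t)] = 1.150 km/s.
Δv₁ = |v_t − v_c| = |1.150 − 2.482| = 1.332 km/s.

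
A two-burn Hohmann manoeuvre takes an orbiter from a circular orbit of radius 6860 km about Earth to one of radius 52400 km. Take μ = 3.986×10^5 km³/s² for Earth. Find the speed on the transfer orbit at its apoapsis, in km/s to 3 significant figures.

v = 1.33 km/s

The Hohmann ellipse has a_t = (r₁ + r₂)/2 = 29630 km.
At apoapsis, r = 52400 km.
Vis-viva: v = √[μ(2/r − 1/a_t)] = √[3.986×10^5 × (2/52400 − 1/29630)] = 1.327 km/s.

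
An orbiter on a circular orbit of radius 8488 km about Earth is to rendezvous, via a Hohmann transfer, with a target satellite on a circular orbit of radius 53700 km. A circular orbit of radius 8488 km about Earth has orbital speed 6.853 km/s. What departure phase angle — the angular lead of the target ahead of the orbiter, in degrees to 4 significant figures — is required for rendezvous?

φ = 100.7°

From the circular-orbit relation v² = μ/r at r = 8488 km: μ = v²r = (6.853)² × 8488 = 3.98627×10^5 km³/s².
Semi-major axis of the transfer orbit: a_t = (8488 + 53700)/2 = 31094 km.
Transfer time t = π√(a_t³/μ) = 27280 s.
The target's mean motion on its circular orbit is ω₂ = √(μ/r₂³) = 5.074×10^-5 rad/s.
Angle swept by the target during transfer: ω₂·t = 1.3842 rad = 79.31°.
The orbiter traverses 180° on the transfer ellipse, so the target must lead by 180° − 79.31° = 100.7°.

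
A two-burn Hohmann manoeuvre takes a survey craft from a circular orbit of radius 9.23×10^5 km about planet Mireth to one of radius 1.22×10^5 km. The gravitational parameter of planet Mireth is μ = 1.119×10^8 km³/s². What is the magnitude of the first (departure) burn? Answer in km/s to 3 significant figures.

Δv₁ = 5.69 km/s

The Hohmann ellipse has a_t = (r₁ + r₂)/2 = 5.225×10^5 km.
On the circular orbit at r = 9.230×10^5 km, v_c = √(μ/r) = 11.01 km/s.
Transfer-orbit speed at the same r (vis-viva, a = a_t): v_t = √[μ(2/r − 1/a_t)] = 5.320 km/s.
Δv₁ = |v_t − v_c| = |5.320 − 11.01| = 5.690 km/s.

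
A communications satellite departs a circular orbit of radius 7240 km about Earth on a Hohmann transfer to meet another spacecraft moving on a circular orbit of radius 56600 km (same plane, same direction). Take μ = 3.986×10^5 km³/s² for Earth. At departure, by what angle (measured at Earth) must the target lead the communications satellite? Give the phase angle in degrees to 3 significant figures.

φ = 104°

Transfer-ellipse semi-major axis a_t = (r₁ + r₂)/2 = (7240 + 56600)/2 = 31920 km.
Transfer time t = π√(a_t³/μ) = 28378 s.
The target's mean motion on its circular orbit is ω₂ = √(μ/r₂³) = 4.6886×10^-5 rad/s.
Angle swept by the target during transfer: ω₂·t = 1.3305 rad = 76.23°.
The communications satellite traverses 180° on the transfer ellipse, so the target must lead by 180° − 76.23° = 104°.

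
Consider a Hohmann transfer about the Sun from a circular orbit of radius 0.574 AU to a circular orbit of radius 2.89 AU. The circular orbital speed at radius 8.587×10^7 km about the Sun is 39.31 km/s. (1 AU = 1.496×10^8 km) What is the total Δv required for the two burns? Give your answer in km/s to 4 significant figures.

From the circular-orbit relation v² = μ/r at r = 8.587×10^7 km: μ = v²r = (39.31)² × 8.587×10^7 = 1.32693×10^11 km³/s².
In km: r₁ = 0.574 × 1.496×10^8 = 8.58704×10^7 km; r₂ = 2.89 × 1.496×10^8 = 4.32344×10^8 km.
Semi-major axis of the transfer orbit: a_t = (8.58704×10^7 + 4.32344×10^8)/2 = 2.591072×10^8 km.
At r₁ the circular-orbit speed is v₁ = √(μ/r₁) = 39.31 km/s.
On the transfer ellipse at r₁, v² = μ(2/r − 1/a) gives v_p = √[μ(2/r₁ − 1/a_t)] = 50.78 km/s.
First burn Δv₁ = |v_p − v₁| = 11.47 km/s.
At r₂, v₂ = √(μ/r₂) = 17.519 km/s.
Transfer-orbit speed at r₂: v_a = √[μ(2/r₂ − 1/a_t)] = 10.085 km/s.
Second burn Δv₂ = |v₂ − v_a| = 7.434 km/s.
Δv = Δv₁ + Δv₂ = 11.47 + 7.434 = 18.90 km/s.

Δv = 18.90 km/s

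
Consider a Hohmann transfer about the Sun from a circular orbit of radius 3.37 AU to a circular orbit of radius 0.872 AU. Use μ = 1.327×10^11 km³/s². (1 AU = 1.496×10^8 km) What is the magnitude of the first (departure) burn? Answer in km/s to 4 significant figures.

Δv₁ = 5.821 km/s

In km: r₁ = 3.37 × 1.496×10^8 = 5.04152×10^8 km; r₂ = 0.872 × 1.496×10^8 = 1.304512×10^8 km.
Transfer-ellipse semi-major axis a_t = (r₁ + r₂)/2 = (5.04152×10^8 + 1.304512×10^8)/2 = 3.173016×10^8 km.
On the circular orbit at r = 5.04152×10^8 km, v_c = √(μ/r) = 16.224 km/s.
Transfer-orbit speed at the same r (vis-viva, a = a_t): v_t = √[μ(2/r − 1/a_t)] = 10.403 km/s.
Δv₁ = |v_t − v_c| = |10.403 − 16.224| = 5.821 km/s.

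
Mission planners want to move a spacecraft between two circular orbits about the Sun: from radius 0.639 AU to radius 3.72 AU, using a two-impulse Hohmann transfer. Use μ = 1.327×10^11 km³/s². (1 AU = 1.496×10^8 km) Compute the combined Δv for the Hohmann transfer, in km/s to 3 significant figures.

Δv = 18.5 km/s

In km: r₁ = 0.639 × 1.496×10^8 = 9.55944×10^7 km; r₂ = 3.72 × 1.496×10^8 = 5.56512×10^8 km.
Semi-major axis of the transfer orbit: a_t = (9.55944×10^7 + 5.56512×10^8)/2 = 3.260532×10^8 km.
Circular speed at r₁: v₁ = √(μ/r₁) = √(1.327×10^11/9.55944×10^7) = 37.26 km/s.
On the transfer ellipse at r₁, vis-viva gives v_p = √[μ(2/r₁ − 1/a_t)] = 48.68 km/s.
First burn Δv₁ = |v_p − v₁| = 11.42 km/s.
Circular speed at r₂: v₂ = √(μ/r₂) = 15.442 km/s.
Transfer-orbit speed at r₂: v_a = √[μ(2/r₂ − 1/a_t)] = 8.3612 km/s.
Second burn Δv₂ = |v₂ − v_a| = 7.081 km/s.
Δv = Δv₁ + Δv₂ = 11.42 + 7.081 = 18.50 km/s.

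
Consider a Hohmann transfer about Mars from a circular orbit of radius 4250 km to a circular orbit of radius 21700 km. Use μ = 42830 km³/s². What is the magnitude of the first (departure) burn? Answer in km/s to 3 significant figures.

Δv₁ = 0.931 km/s

Transfer-ellipse semi-major axis a_t = (r₁ + r₂)/2 = (4250 + 21700)/2 = 12975 km.
Circular speed at r = 4250 km: v_c = √(μ/r) = 3.1745 km/s.
Vis-viva on the transfer ellipse at r = 4250 km gives v_t = √[μ(2/r − 1/a_t)] = 4.1054 km/s.
Δv₁ = |v_t − v_c| = |4.1054 − 3.1745| = 0.9309 km/s.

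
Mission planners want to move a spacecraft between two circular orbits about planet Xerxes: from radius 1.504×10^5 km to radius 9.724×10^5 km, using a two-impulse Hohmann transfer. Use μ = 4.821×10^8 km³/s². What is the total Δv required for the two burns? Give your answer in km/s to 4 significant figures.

Δv = 28.64 km/s

Transfer-ellipse semi-major axis a_t = (r₁ + r₂)/2 = (1.504×10^5 + 9.724×10^5)/2 = 5.614×10^5 km.
At r₁ the circular-orbit speed is v₁ = √(μ/r₁) = 56.617 km/s.
Transfer-orbit speed at r₁ (vis-viva equation): v_p = √[μ(2/r₁ − 1/a_t)] = 74.513 km/s.
First burn Δv₁ = |v_p − v₁| = 17.90 km/s.
At r₂, v₂ = √(μ/r₂) = 22.266 km/s.
Transfer-orbit speed at r₂: v_a = √[μ(2/r₂ − 1/a_t)] = 11.525 km/s.
Second burn Δv₂ = |v₂ − v_a| = 10.74 km/s.
Total Δv = Δv₁ + Δv₂ = 28.64 km/s.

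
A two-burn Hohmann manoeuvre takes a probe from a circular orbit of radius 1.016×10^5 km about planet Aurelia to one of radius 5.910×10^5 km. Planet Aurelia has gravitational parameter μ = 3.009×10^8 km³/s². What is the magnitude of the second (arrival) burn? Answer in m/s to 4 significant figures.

Δv₂ = 10340 m/s

The Hohmann ellipse has a_t = (r₁ + r₂)/2 = 3.463×10^5 km.
Circular speed at r = 5.910×10^5 km: v_c = √(μ/r) = 22.56 km/s.
Transfer-orbit speed at the same r (vis-viva, a = a_t): v_t = √[μ(2/r − 1/a_t)] = 12.22 km/s.
Δv₂ = |v_t − v_c| = |12.22 − 22.56| = 10.34 km/s.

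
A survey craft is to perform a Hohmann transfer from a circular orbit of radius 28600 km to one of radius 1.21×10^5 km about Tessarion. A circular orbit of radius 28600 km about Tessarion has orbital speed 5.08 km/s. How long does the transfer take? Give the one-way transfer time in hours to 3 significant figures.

From the circular-orbit relation v² = μ/r at r = 28600 km: μ = v²r = (5.08)² × 28600 = 7.38063×10^5 km³/s².
Transfer-ellipse semi-major axis a_t = (r₁ + r₂)/2 = (28600 + 1.210×10^5)/2 = 74800 km.
Transfer time t = π√(a_t³/μ) = π√((74800)³ / 7.38063×10^5) = 74810 s.
Converting: 74810 s ÷ 3600 s/hour = 20.8 hours.

t = 20.8 hours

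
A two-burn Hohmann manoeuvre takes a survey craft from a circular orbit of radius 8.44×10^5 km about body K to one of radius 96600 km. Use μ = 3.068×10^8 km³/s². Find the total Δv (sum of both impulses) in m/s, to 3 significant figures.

Δv = 29600 m/s

The Hohmann ellipse has a_t = (r₁ + r₂)/2 = 4.703×10^5 km.
At r₁ the circular-orbit speed is v₁ = √(μ/r₁) = 19.06586 km/s.
Transfer-orbit speed at r₁ (vis-viva equation): v_a = √[μ(2/r₁ − 1/a_t)] = 8.640871 km/s.
First burn Δv₁ = |v_a − v₁| = 10.42 km/s.
At r₂, v₂ = √(μ/r₂) = 56.36 km/s.
Transfer-orbit speed at r₂: v_p = √[μ(2/r₂ − 1/a_t)] = 75.50 km/s.
Second burn Δv₂ = |v₂ − v_p| = 19.14 km/s.
Δv = Δv₁ + Δv₂ = 10.42 + 19.14 = 29.56 km/s.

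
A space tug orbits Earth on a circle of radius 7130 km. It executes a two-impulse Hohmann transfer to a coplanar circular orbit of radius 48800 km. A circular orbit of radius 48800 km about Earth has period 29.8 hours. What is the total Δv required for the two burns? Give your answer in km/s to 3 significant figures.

Δv = 3.82 km/s

From Kepler's third law T² = 4π²r³/μ at r = 48800 km, T = 29.8 hours = 29.8 × 3600 s = 1.0728×10^5 s: μ = 4π²r³/T² = 3.98641×10^5 km³/s².
Semi-major axis of the transfer orbit: a_t = (7130 + 48800)/2 = 27965 km.
Circular speed at r₁: v₁ = √(μ/r₁) = √(3.98641×10^5/7130) = 7.4773 km/s.
Transfer-orbit speed at r₁ (vis-viva equation): v_p = √[μ(2/r₁ − 1/a_t)] = 9.8775 km/s.
First burn Δv₁ = |v_p − v₁| = 2.400 km/s.
Circular speed at r₂: v₂ = √(μ/r₂) = 2.858 km/s.
Transfer-orbit speed at r₂: v_a = √[μ(2/r₂ − 1/a_t)] = 1.443 km/s.
Second burn Δv₂ = |v₂ − v_a| = 1.415 km/s.
Δv = Δv₁ + Δv₂ = 2.400 + 1.415 = 3.815 km/s.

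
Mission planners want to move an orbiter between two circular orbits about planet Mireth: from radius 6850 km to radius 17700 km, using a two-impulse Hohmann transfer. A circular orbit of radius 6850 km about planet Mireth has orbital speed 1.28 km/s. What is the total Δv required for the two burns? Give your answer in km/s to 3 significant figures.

Δv = 0.458 km/s

From the circular-orbit relation v² = μ/r at r = 6850 km: μ = v²r = (1.28)² × 6850 = 11223.0 km³/s².
Semi-major axis of the transfer orbit: a_t = (6850 + 17700)/2 = 12275 km.
At r₁ the circular-orbit speed is v₁ = √(μ/r₁) = 1.28000 km/s.
Transfer-orbit speed at r₁ (vis-viva): v_p = √[μ(2/r₁ − 1/a_t)] = 1.53704 km/s.
First burn Δv₁ = |v_p − v₁| = 0.25704 km/s.
Circular speed at r₂: v₂ = √(μ/r₂) = 0.796285 km/s.
Transfer-orbit speed at r₂: v_a = √[μ(2/r₂ − 1/a_t)] = 0.594844 km/s.
Second burn Δv₂ = |v₂ − v_a| = 0.20144 km/s.
Total Δv = Δv₁ + Δv₂ = 0.4585 km/s.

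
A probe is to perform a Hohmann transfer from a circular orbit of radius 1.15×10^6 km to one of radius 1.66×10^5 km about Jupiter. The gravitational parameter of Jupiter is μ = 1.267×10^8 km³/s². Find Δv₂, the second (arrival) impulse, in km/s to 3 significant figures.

Δv₂ = 8.90 km/s

Semi-major axis of the transfer orbit: a_t = (1.150×10^6 + 1.660×10^5)/2 = 6.580×10^5 km.
On the circular orbit at r = 1.660×10^5 km, v_c = √(μ/r) = 27.627 km/s.
Vis-viva on the transfer ellipse at r = 1.660×10^5 km gives v_t = √[μ(2/r − 1/a_t)] = 36.523 km/s.
Δv₂ = |v_t − v_c| = |36.523 − 27.627| = 8.896 km/s.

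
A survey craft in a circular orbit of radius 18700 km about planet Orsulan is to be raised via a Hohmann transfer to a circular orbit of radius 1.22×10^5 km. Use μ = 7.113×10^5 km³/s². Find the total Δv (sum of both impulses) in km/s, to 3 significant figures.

Δv = 3.12 km/s

The Hohmann ellipse has a_t = (r₁ + r₂)/2 = 70350 km.
Circular speed at r₁: v₁ = √(μ/r₁) = √(7.113×10^5/18700) = 6.1674 km/s.
On the transfer ellipse at r₁, v² = μ(2/r − 1/a) gives v_p = √[μ(2/r₁ − 1/a_t)] = 8.1218 km/s.
First burn Δv₁ = |v_p − v₁| = 1.954 km/s.
Circular speed at r₂: v₂ = √(μ/r₂) = 2.415 km/s.
Transfer-orbit speed at r₂: v_a = √[μ(2/r₂ − 1/a_t)] = 1.245 km/s.
Second burn Δv₂ = |v₂ − v_a| = 1.170 km/s.
Total Δv = Δv₁ + Δv₂ = 3.124 km/s.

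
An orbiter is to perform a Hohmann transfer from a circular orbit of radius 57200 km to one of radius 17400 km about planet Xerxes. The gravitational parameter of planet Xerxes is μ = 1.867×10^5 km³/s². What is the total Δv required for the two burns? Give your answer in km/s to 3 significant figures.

Semi-major axis of the transfer orbit: a_t = (57200 + 17400)/2 = 37300 km.
Circular speed at r₁: v₁ = √(μ/r₁) = √(1.867×10^5/57200) = 1.80665 km/s.
Transfer-orbit speed at r₁ (vis-viva equation): v_a = √[μ(2/r₁ − 1/a_t)] = 1.23394 km/s.
First burn Δv₁ = |v_a − v₁| = 0.57271 km/s.
Circular speed at r₂: v₂ = √(μ/r₂) = 3.27565 km/s.
Transfer-orbit speed at r₂: v_p = √[μ(2/r₂ − 1/a_t)] = 4.05640 km/s.
Second burn Δv₂ = |v₂ − v_p| = 0.78075 km/s.
Total Δv = Δv₁ + Δv₂ = 1.353 km/s.

Δv = 1.35 km/s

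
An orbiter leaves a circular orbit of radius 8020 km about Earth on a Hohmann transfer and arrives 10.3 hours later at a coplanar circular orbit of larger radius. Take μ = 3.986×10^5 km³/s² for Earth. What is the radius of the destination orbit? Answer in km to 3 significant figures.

r₂ = 68300 km

Transfer time t = 10.3 hours = 37080 s, and t = π√(a_t³/μ).
So a_t = (μ t²/π²)^(1/3) = (3.986×10^5 × (37080)² / π²)^(1/3) = 38151 km.
Since a_t = (r₁ + r₂)/2, r₂ = 2a_t − r₁ = 2×38151 − 8020 = 68282 km.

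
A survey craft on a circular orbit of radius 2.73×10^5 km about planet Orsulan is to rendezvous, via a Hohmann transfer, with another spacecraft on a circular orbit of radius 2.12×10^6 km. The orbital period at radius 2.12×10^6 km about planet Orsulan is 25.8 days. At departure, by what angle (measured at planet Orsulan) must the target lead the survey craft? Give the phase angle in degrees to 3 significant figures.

φ = 104°

From Kepler's third law T² = 4π²r³/μ at r = 2.12×10^6 km, T = 25.8 days = 25.8 × 86400 s = 2.22912×10^6 s: μ = 4π²r³/T² = 7.57008×10^7 km³/s².
Transfer-ellipse semi-major axis a_t = (r₁ + r₂)/2 = (2.730×10^5 + 2.120×10^6)/2 = 1.1965×10^6 km.
Transfer time t = π√(a_t³/μ) = 4.726×10^5 s.
The target's mean motion on its circular orbit is ω₂ = √(μ/r₂³) = 2.819×10^-6 rad/s.
Angle swept by the target during transfer: ω₂·t = 1.332 rad = 76.32°.
Arrival is 180° from departure on the ellipse, so φ = 180° − 76.32° = 104°.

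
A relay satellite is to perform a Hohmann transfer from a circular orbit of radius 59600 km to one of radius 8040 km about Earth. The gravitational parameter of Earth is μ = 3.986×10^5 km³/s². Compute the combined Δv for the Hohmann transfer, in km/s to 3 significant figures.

Δv = 3.63 km/s

Transfer-ellipse semi-major axis a_t = (r₁ + r₂)/2 = (59600 + 8040)/2 = 33820 km.
At r₁ the circular-orbit speed is v₁ = √(μ/r₁) = 2.586 km/s.
On the transfer ellipse at r₁, vis-viva equation gives v_a = √[μ(2/r₁ − 1/a_t)] = 1.261 km/s.
First burn Δv₁ = |v_a − v₁| = 1.325 km/s.
At r₂, v₂ = √(μ/r₂) = 7.041 km/s.
Transfer-orbit speed at r₂: v_p = √[μ(2/r₂ − 1/a_t)] = 9.347 km/s.
Second burn Δv₂ = |v₂ − v_p| = 2.306 km/s.
Total Δv = Δv₁ + Δv₂ = 3.631 km/s.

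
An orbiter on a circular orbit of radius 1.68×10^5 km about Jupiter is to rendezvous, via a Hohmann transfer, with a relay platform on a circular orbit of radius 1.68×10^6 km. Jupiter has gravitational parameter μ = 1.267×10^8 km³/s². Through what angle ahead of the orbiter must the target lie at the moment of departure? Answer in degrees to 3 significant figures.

The Hohmann ellipse has a_t = (r₁ + r₂)/2 = 9.240×10^5 km.
Transfer time t = π√(a_t³/μ) = 2.479×10^5 s.
Target angular speed ω₂ = √(μ/r₂³) = 5.169×10^-6 rad/s.
Angle swept by the target during transfer: ω₂·t = 1.2814 rad = 73.42°.
Arrival is 180° from departure on the ellipse, so φ = 180° − 73.42° = 107°.

φ = 107°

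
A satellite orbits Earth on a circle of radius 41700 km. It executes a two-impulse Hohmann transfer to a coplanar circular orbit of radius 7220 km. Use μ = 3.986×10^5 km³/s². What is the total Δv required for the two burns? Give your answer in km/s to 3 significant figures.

The Hohmann ellipse has a_t = (r₁ + r₂)/2 = 24460 km.
At r₁ the circular-orbit speed is v₁ = √(μ/r₁) = 3.092 km/s.
On the transfer ellipse at r₁, vis-viva gives v_a = √[μ(2/r₁ − 1/a_t)] = 1.680 km/s.
First burn Δv₁ = |v_a − v₁| = 1.412 km/s.
At r₂, v₂ = √(μ/r₂) = 7.4302 km/s.
Transfer-orbit speed at r₂: v_p = √[μ(2/r₂ − 1/a_t)] = 9.7015 km/s.
Second burn Δv₂ = |v₂ − v_p| = 2.271 km/s.
Total Δv = Δv₁ + Δv₂ = 3.683 km/s.

Δv = 3.68 km/s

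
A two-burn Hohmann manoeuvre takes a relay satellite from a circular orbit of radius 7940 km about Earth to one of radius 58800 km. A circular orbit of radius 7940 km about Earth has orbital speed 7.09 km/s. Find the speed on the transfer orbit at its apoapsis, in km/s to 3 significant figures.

v = 1.27 km/s

From the circular-orbit relation v² = μ/r at r = 7940 km: μ = v²r = (7.09)² × 7940 = 3.99129×10^5 km³/s².
Transfer-ellipse semi-major axis a_t = (r₁ + r₂)/2 = (7940 + 58800)/2 = 33370 km.
The apoapsis of the transfer ellipse is at r = 58800 km.
Applying v² = μ(2/r − 1/a_t): v = 1.271 km/s.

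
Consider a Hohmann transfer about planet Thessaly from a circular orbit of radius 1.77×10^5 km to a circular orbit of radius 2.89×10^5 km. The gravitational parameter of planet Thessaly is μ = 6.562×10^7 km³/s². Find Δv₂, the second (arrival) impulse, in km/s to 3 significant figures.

Δv₂ = 1.94 km/s

Semi-major axis of the transfer orbit: a_t = (1.770×10^5 + 2.890×10^5)/2 = 2.330×10^5 km.
Circular speed at r = 2.890×10^5 km: v_c = √(μ/r) = 15.068 km/s.
Vis-viva on the transfer ellipse at r = 2.890×10^5 km gives v_t = √[μ(2/r − 1/a_t)] = 13.133 km/s.
Δv₂ = |v_t − v_c| = |13.133 − 15.068| = 1.935 km/s.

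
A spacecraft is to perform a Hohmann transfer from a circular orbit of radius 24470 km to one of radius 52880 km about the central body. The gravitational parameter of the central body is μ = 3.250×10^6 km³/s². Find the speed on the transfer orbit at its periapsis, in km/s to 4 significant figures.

Semi-major axis of the transfer orbit: a_t = (24470 + 52880)/2 = 38675 km.
At periapsis, r = 24470 km.
From the vis-viva equation, v = √[μ(2/r − 1/a_t)] = 13.48 km/s.

v = 13.48 km/s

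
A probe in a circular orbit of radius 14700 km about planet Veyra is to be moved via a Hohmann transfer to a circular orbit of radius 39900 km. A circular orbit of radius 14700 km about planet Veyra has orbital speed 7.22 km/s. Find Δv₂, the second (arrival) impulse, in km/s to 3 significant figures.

Δv₂ = 1.17 km/s

From the circular-orbit relation v² = μ/r at r = 14700 km: μ = v²r = (7.22)² × 14700 = 7.66287×10^5 km³/s².
Transfer-ellipse semi-major axis a_t = (r₁ + r₂)/2 = (14700 + 39900)/2 = 27300 km.
On the circular orbit at r = 39900 km, v_c = √(μ/r) = 4.3824 km/s.
Transfer-orbit speed at the same r (vis-viva, a = a_t): v_t = √[μ(2/r − 1/a_t)] = 3.2158 km/s.
Δv₂ = |v_t − v_c| = |3.2158 − 4.3824| = 1.167 km/s.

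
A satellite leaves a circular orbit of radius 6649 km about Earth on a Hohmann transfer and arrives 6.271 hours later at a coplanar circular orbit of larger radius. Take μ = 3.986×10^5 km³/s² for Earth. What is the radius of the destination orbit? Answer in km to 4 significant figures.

Transfer time t = 6.271 hours = 22575.6 s, and t = π√(a_t³/μ).
So a_t = (μ t²/π²)^(1/3) = (3.986×10^5 × (22575.6)² / π²)^(1/3) = 27406 km.
Since a_t = (r₁ + r₂)/2, r₂ = 2a_t − r₁ = 2×27406 − 6649 = 48163 km.

r₂ = 48160 km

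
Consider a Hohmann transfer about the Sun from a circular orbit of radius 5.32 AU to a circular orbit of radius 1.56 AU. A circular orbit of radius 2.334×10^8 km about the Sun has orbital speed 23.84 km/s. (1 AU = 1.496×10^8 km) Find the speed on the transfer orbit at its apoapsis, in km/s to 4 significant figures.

From the circular-orbit relation v² = μ/r at r = 2.334×10^8 km: μ = v²r = (23.84)² × 2.334×10^8 = 1.32652×10^11 km³/s².
In km: r₁ = 5.32 × 1.496×10^8 = 7.95872×10^8 km; r₂ = 1.56 × 1.496×10^8 = 2.33376×10^8 km.
The Hohmann ellipse has a_t = (r₁ + r₂)/2 = 5.14624×10^8 km.
At apoapsis, r = 7.95872×10^8 km.
Vis-viva: v = √[μ(2/r − 1/a_t)] = √[1.32652×10^11 × (2/7.95872×10^8 − 1/5.14624×10^8)] = 8.694 km/s.

v = 8.694 km/s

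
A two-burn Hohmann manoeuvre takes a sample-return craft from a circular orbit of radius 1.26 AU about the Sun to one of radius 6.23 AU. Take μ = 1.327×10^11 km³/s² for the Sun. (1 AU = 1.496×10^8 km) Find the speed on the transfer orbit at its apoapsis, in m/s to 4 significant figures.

v = 6921 m/s

In km: r₁ = 1.26 × 1.496×10^8 = 1.88496×10^8 km; r₂ = 6.23 × 1.496×10^8 = 9.32008×10^8 km.
Semi-major axis of the transfer orbit: a_t = (1.88496×10^8 + 9.32008×10^8)/2 = 5.60252×10^8 km.
The apoapsis of the transfer ellipse is at r = 9.32008×10^8 km.
Vis-viva: v = √[μ(2/r − 1/a_t)] = √[1.327×10^11 × (2/9.32008×10^8 − 1/5.60252×10^8)] = 6.921 km/s.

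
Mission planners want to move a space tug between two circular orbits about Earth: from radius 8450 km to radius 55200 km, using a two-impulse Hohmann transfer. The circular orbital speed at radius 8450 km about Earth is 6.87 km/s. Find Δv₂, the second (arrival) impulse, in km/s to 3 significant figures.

Δv₂ = 1.30 km/s

From the circular-orbit relation v² = μ/r at r = 8450 km: μ = v²r = (6.87)² × 8450 = 3.98814×10^5 km³/s².
The Hohmann ellipse has a_t = (r₁ + r₂)/2 = 31825 km.
On the circular orbit at r = 55200 km, v_c = √(μ/r) = 2.688 km/s.
Vis-viva on the transfer ellipse at r = 55200 km gives v_t = √[μ(2/r − 1/a_t)] = 1.385 km/s.
Δv₂ = |v_t − v_c| = |1.385 − 2.688| = 1.303 km/s.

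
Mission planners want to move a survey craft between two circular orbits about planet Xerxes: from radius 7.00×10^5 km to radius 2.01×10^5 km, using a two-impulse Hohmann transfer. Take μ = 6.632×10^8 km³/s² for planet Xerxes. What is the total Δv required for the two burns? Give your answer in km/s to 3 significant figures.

Δv = 24.4 km/s

Semi-major axis of the transfer orbit: a_t = (7.000×10^5 + 2.010×10^5)/2 = 4.505×10^5 km.
Circular speed at r₁: v₁ = √(μ/r₁) = √(6.632×10^8/7.000×10^5) = 30.78 km/s.
Transfer-orbit speed at r₁ (vis-viva): v_a = √[μ(2/r₁ − 1/a_t)] = 20.56 km/s.
First burn Δv₁ = |v_a − v₁| = 10.22 km/s.
Circular speed at r₂: v₂ = √(μ/r₂) = 57.44 km/s.
Transfer-orbit speed at r₂: v_p = √[μ(2/r₂ − 1/a_t)] = 71.60 km/s.
Second burn Δv₂ = |v₂ − v_p| = 14.16 km/s.
Total Δv = Δv₁ + Δv₂ = 24.38 km/s.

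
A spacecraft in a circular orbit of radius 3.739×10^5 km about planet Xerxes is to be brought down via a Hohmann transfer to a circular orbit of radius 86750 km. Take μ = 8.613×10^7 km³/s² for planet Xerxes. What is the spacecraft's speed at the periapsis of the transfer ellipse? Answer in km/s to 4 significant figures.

v = 40.15 km/s

The Hohmann ellipse has a_t = (r₁ + r₂)/2 = 2.30325×10^5 km.
The periapsis of the transfer ellipse is at r = 86750 km.
Vis-viva: v = √[μ(2/r − 1/a_t)] = √[8.613×10^7 × (2/86750 − 1/2.30325×10^5)] = 40.15 km/s.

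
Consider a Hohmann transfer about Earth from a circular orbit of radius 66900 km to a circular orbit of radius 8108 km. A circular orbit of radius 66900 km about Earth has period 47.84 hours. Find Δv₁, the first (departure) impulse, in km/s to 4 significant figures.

From Kepler's third law T² = 4π²r³/μ at r = 66900 km, T = 47.84 hours = 47.84 × 3600 s = 1.72224×10^5 s: μ = 4π²r³/T² = 3.98521×10^5 km³/s².
The Hohmann ellipse has a_t = (r₁ + r₂)/2 = 37504 km.
On the circular orbit at r = 66900 km, v_c = √(μ/r) = 2.441 km/s.
Transfer-orbit speed at the same r (vis-viva, a = a_t): v_t = √[μ(2/r − 1/a_t)] = 1.135 km/s.
Δv₁ = |v_t − v_c| = |1.135 − 2.441| = 1.306 km/s.

Δv₁ = 1.306 km/s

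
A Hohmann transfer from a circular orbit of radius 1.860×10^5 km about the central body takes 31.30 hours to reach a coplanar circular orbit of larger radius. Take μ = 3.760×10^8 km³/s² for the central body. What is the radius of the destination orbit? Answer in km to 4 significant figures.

r₂ = 1.384×10^6 km

Transfer time t = 31.30 hours = 1.1268×10^5 s, and t = π√(a_t³/μ).
So a_t = (μ t²/π²)^(1/3) = (3.760×10^8 × (1.1268×10^5)² / π²)^(1/3) = 7.8498×10^5 km.
Since a_t = (r₁ + r₂)/2, r₂ = 2a_t − r₁ = 2×7.8498×10^5 − 1.860×10^5 = 1.38396×10^6 km.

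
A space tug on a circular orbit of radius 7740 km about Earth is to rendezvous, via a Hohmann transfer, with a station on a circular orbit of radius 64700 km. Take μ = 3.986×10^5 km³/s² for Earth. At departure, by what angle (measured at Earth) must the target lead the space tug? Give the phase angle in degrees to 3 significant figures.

φ = 105°

Transfer-ellipse semi-major axis a_t = (r₁ + r₂)/2 = (7740 + 64700)/2 = 36220 km.
The half-period of the transfer ellipse is t = π√(a_t³/μ) = 34300.8 s.
Target angular speed ω₂ = √(μ/r₂³) = 3.83630×10^-5 rad/s.
Angle swept by the target during transfer: ω₂·t = 1.31588 rad = 75.39°.
The space tug traverses 180° on the transfer ellipse, so the target must lead by 180° − 75.39° = 105°.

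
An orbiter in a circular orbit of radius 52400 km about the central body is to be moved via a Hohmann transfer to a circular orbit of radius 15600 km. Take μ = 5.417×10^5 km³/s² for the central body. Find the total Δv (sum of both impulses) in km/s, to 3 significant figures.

Δv = 2.46 km/s

The Hohmann ellipse has a_t = (r₁ + r₂)/2 = 34000 km.
At r₁ the circular-orbit speed is v₁ = √(μ/r₁) = 3.215 km/s.
Transfer-orbit speed at r₁ (v² = μ(2/r − 1/a)): v_a = √[μ(2/r₁ − 1/a_t)] = 2.178 km/s.
First burn Δv₁ = |v_a − v₁| = 1.037 km/s.
At r₂, v₂ = √(μ/r₂) = 5.8927 km/s.
Transfer-orbit speed at r₂: v_p = √[μ(2/r₂ − 1/a_t)] = 7.3155 km/s.
Second burn Δv₂ = |v₂ − v_p| = 1.423 km/s.
Total Δv = Δv₁ + Δv₂ = 2.460 km/s.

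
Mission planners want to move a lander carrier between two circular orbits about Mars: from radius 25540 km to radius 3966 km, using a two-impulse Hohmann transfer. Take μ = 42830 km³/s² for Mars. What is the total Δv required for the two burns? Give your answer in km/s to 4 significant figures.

Semi-major axis of the transfer orbit: a_t = (25540 + 3966)/2 = 14753 km.
At r₁ the circular-orbit speed is v₁ = √(μ/r₁) = 1.29498 km/s.
Transfer-orbit speed at r₁ (vis-viva): v_a = √[μ(2/r₁ − 1/a_t)] = 0.671429 km/s.
First burn Δv₁ = |v_a − v₁| = 0.62355 km/s.
Circular speed at r₂: v₂ = √(μ/r₂) = 3.2862 km/s.
Transfer-orbit speed at r₂: v_p = √[μ(2/r₂ − 1/a_t)] = 4.3238 km/s.
Second burn Δv₂ = |v₂ − v_p| = 1.0376 km/s.
Total Δv = Δv₁ + Δv₂ = 1.661 km/s.

Δv = 1.661 km/s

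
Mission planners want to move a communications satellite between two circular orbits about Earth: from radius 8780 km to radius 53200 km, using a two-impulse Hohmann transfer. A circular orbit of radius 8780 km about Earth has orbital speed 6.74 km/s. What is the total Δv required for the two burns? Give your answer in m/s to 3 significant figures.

Δv = 3370 m/s

From the circular-orbit relation v² = μ/r at r = 8780 km: μ = v²r = (6.74)² × 8780 = 3.98854×10^5 km³/s².
The Hohmann ellipse has a_t = (r₁ + r₂)/2 = 30990 km.
At r₁ the circular-orbit speed is v₁ = √(μ/r₁) = 6.740 km/s.
Transfer-orbit speed at r₁ (v² = μ(2/r − 1/a)): v_p = √[μ(2/r₁ − 1/a_t)] = 8.831 km/s.
First burn Δv₁ = |v_p − v₁| = 2.091 km/s.
Circular speed at r₂: v₂ = √(μ/r₂) = 2.738 km/s.
Transfer-orbit speed at r₂: v_a = √[μ(2/r₂ − 1/a_t)] = 1.457 km/s.
Second burn Δv₂ = |v₂ − v_a| = 1.281 km/s.
Δv = Δv₁ + Δv₂ = 2.091 + 1.281 = 3.372 km/s.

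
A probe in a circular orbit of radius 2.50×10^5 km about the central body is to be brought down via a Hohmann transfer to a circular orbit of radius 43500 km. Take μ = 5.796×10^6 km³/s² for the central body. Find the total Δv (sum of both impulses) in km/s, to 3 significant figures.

Semi-major axis of the transfer orbit: a_t = (2.500×10^5 + 43500)/2 = 1.4675×10^5 km.
Circular speed at r₁: v₁ = √(μ/r₁) = √(5.796×10^6/2.500×10^5) = 4.8150 km/s.
On the transfer ellipse at r₁, vis-viva equation gives v_a = √[μ(2/r₁ − 1/a_t)] = 2.6215 km/s.
First burn Δv₁ = |v_a − v₁| = 2.1935 km/s.
Circular speed at r₂: v₂ = √(μ/r₂) = 11.5430 km/s.
Transfer-orbit speed at r₂: v_p = √[μ(2/r₂ − 1/a_t)] = 15.0661 km/s.
Second burn Δv₂ = |v₂ − v_p| = 3.5231 km/s.
Total Δv = Δv₁ + Δv₂ = 5.717 km/s.

Δv = 5.72 km/s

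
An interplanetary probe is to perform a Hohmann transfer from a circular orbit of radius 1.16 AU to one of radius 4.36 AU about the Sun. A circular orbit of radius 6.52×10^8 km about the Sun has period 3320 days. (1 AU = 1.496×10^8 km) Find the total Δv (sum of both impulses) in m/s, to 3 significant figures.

From Kepler's third law T² = 4π²r³/μ at r = 6.52×10^8 km, T = 3320 days = 3320 × 86400 s = 2.86848×10^8 s: μ = 4π²r³/T² = 1.32984×10^11 km³/s².
In km: r₁ = 1.16 × 1.496×10^8 = 1.73536×10^8 km; r₂ = 4.36 × 1.496×10^8 = 6.52256×10^8 km.
Semi-major axis of the transfer orbit: a_t = (1.73536×10^8 + 6.52256×10^8)/2 = 4.12896×10^8 km.
Circular speed at r₁: v₁ = √(μ/r₁) = √(1.32984×10^11/1.73536×10^8) = 27.682 km/s.
On the transfer ellipse at r₁, vis-viva equation gives v_p = √[μ(2/r₁ − 1/a_t)] = 34.793 km/s.
First burn Δv₁ = |v_p − v₁| = 7.111 km/s.
At r₂, v₂ = √(μ/r₂) = 14.279 km/s.
Transfer-orbit speed at r₂: v_a = √[μ(2/r₂ − 1/a_t)] = 9.2569 km/s.
Second burn Δv₂ = |v₂ − v_a| = 5.022 km/s.
Total Δv = Δv₁ + Δv₂ = 12.13 km/s.

Δv = 12100 m/s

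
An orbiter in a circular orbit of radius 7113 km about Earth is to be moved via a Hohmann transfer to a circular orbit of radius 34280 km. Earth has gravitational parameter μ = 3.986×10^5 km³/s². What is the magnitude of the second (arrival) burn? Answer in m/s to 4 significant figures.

The Hohmann ellipse has a_t = (r₁ + r₂)/2 = 20696.5 km.
On the circular orbit at r = 34280 km, v_c = √(μ/r) = 3.410 km/s.
Transfer-orbit speed at the same r (vis-viva, a = a_t): v_t = √[μ(2/r − 1/a_t)] = 1.999 km/s.
Δv₂ = |v_t − v_c| = |1.999 − 3.410| = 1.411 km/s.

Δv₂ = 1411 m/s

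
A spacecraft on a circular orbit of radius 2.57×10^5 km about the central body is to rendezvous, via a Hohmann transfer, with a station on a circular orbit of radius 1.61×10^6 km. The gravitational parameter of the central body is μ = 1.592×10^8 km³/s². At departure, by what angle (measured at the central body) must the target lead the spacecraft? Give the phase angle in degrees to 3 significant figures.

φ = 101°

The Hohmann ellipse has a_t = (r₁ + r₂)/2 = 9.335×10^5 km.
Transfer time t = π√(a_t³/μ) = 2.246×10^5 s.
The target's mean motion on its circular orbit is ω₂ = √(μ/r₂³) = 6.176×10^-6 rad/s.
Angle swept by the target during transfer: ω₂·t = 1.387 rad = 79.47°.
The spacecraft traverses 180° on the transfer ellipse, so the target must lead by 180° − 79.47° = 101°.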